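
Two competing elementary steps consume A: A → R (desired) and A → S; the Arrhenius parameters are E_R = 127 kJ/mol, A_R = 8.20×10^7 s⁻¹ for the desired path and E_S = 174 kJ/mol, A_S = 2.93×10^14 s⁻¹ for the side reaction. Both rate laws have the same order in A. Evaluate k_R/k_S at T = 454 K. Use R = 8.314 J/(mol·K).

0.0716

k_R/k_S = (A_R/A_S)·exp[−(E_R−E_S)/(RT)] = (A_R/A_S)·exp[(E_S−E_R)/(RT)].
(E_S−E_R)/(RT) = (174−127)×10³/(8.314×454) = 47000/3775 = 12.45.
k_R/k_S = (8.20×10^7/2.93×10^14)·exp(12.45) = 2.799×10^-7 × 2.557×10^5 = 0.0716.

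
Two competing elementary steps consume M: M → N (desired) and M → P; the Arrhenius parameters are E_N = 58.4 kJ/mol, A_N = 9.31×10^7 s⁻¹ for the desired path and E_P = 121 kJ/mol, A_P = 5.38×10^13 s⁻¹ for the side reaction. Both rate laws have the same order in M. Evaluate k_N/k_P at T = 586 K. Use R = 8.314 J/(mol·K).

With equal orders, S_{N/P} = k_N/k_P = (A_N/A_P)·exp[(E_P−E_N)/(RT)].
(E_P−E_N)/(RT) = (121−58.4)×10³/(8.314×586) = 62600/4872 = 12.85.
k_N/k_P = (9.31×10^7/5.38×10^13)·exp(12.85) = 1.730×10^-6 × 3.804×10^5 = 0.658.

0.658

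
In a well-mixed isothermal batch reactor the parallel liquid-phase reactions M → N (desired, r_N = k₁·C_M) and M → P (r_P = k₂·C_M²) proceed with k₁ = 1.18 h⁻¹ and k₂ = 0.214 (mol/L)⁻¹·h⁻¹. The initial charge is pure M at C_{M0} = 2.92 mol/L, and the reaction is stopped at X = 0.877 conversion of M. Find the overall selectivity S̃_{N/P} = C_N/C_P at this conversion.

3.53

C_M = C_{M0}(1−X) = 0.3592 mol/L.
Along a PFR/batch, dC_N/dC_M = −r_N/(r_N+r_P) = −k₁/(k₁+k₂·C_M).
Integrating from C_{M0} to C_M: C_N = (1.18/0.214)·ln[(1.18+0.214·2.92)/(1.18+0.214·0.359)] = 5.514·ln(1.805/1.257) = 1.995 mol/L.
C_P = (C_{M0}−C_M)−C_N = 0.5654 mol/L; S̃_{N/P} = 1.995/0.5654 = 3.53.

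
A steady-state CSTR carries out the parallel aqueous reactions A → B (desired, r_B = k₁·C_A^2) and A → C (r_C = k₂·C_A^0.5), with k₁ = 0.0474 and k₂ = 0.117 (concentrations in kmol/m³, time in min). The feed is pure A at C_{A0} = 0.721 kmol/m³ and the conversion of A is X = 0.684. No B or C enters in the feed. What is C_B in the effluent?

Exit C_A = C_{A0}(1−X) = 0.721×0.316 = 0.2278 kmol/m³.
Rates in a CSTR are evaluated at the outlet concentration: r_B = 0.0474×0.2278^2 = 0.002460, r_C = 0.117×0.2278^0.5 = 0.05585.
Fraction of consumed A going to B: r_B/(r_B+r_C) = 0.04220.
C_B = 0.04220·C_{A0}·X = 0.04220×0.721×0.684 = 0.0208 kmol/m³.

0.0208 kmol/m³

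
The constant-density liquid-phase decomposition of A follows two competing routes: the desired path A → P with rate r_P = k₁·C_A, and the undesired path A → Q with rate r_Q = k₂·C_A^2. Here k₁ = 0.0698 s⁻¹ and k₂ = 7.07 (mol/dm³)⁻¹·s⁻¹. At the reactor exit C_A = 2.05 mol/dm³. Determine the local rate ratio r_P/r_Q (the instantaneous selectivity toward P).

S_{P/Q} = r_P/r_Q = (k₁·C_A)/(k₂·C_A^2) = (k₁/k₂)·C_A⁻¹.
= (0.0698×2.050) / (7.07×2.050^2) = 0.1431/29.71 = 0.00482.

0.00482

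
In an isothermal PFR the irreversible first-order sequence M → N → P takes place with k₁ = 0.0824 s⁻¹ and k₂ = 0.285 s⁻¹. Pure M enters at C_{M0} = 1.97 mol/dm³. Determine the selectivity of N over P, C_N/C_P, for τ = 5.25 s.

0.969

The intermediate concentration in a first-order A→B→C sequence is C_N = k₁C_{M0}(e^(−k₁τ) − e^(−k₂τ))/(k₂−k₁).
e^(−k₁τ) = e^(−0.0824×5.25) = e^(−0.4326) = 0.6488; e^(−k₂τ) = e^(−1.496) = 0.2240.
C_N = 0.0824×1.97/(0.285−0.0824) × (0.6488−0.2240) = 0.8012×0.4249 = 0.3404 mol/dm³.
C_M = C_{M0}e^(−k₁τ) = 1.278 mol/dm³, so C_P = C_{M0}−C_M−C_N = 0.3514 mol/dm³; C_N/C_P = 0.969.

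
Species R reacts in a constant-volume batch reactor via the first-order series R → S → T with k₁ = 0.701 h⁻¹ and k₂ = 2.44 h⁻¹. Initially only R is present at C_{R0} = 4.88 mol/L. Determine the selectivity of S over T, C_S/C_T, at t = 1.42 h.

0.276

The intermediate concentration in a first-order A→B→C sequence is C_S = k₁C_{R0}(e^(−k₁t) − e^(−k₂t))/(k₂−k₁).
e^(−k₁t) = e^(−0.701×1.42) = e^(−0.9954) = 0.3696; e^(−k₂t) = e^(−3.465) = 0.03128.
C_S = 0.701×4.88/(2.44−0.701) × (0.3696−0.03128) = 1.967×0.3383 = 0.6655 mol/L.
C_R = C_{R0}e^(−k₁t) = 1.803 mol/L, so C_T = C_{R0}−C_R−C_S = 2.411 mol/L; C_S/C_T = 0.276.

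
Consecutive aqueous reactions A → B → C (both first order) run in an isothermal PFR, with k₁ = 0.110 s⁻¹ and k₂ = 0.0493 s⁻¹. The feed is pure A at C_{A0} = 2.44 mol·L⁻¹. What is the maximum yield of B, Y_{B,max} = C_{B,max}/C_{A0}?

0.521

For a first-order series the maximum intermediate yield is C_{B,max}/C_{A0} = (k₁/k₂)^[k₂/(k₂−k₁)].
= (0.110/0.0493)^(0.0493/(0.0493−0.110)) = (2.231)^(-0.8122) = 0.5211.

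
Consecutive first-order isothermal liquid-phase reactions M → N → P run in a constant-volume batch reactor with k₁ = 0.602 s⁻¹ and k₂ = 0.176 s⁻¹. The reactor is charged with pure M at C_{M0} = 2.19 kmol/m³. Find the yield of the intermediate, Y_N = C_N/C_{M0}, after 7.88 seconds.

For first-order series with pure M initially, C_N(t) = k₁C_{M0}/(k₂−k₁)·(e^(−k₁t) − e^(−k₂t)).
e^(−k₁t) = e^(−0.602×7.88) = e^(−4.744) = 0.008706; e^(−k₂t) = e^(−1.387) = 0.2499.
C_N = 0.602×2.19/(0.176−0.602) × (0.008706−0.2499) = (-3.095)×(-0.2411) = 0.7463 kmol/m³.
Y_N = C_N/C_{M0} = 0.7463/2.19 = 0.341.

0.341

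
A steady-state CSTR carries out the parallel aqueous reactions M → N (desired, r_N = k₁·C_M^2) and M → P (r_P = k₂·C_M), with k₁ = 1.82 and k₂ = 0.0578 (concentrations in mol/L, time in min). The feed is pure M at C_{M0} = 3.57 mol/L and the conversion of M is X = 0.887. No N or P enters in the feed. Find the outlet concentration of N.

Exit C_M = C_{M0}(1−X) = 3.57×0.113 = 0.4034 mol/L.
In a CSTR the entire volume is at exit conditions, so r_N = 1.82×0.4034^2 = 0.2962 and r_P = 0.0578×0.4034 = 0.02332.
Fraction of consumed M going to N: r_N/(r_N+r_P) = 0.9270.
C_N = 0.9270·C_{M0}·X = 0.9270×3.57×0.887 = 2.94 mol/L.

2.94 mol/L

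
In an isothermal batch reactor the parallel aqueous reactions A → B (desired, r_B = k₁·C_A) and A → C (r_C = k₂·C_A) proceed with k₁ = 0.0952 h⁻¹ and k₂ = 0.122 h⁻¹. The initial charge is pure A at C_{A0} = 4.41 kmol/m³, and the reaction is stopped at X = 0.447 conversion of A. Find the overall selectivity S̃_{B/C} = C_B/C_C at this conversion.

0.780

C_A = C_{A0}(1−X) = 2.439 kmol/m³.
Both paths are first order in A, so the instantaneous fraction to B is constant: dC_B/d(−C_A) = k₁/(k₁+k₂) = 0.4383.
C_B = 0.4383·(C_{A0}−C_A) = 0.4383×1.971 = 0.864 kmol/m³.
C_C = (C_{A0}−C_A)−C_B = 1.107 kmol/m³; S̃_{B/C} = 0.8640/1.107 = 0.780.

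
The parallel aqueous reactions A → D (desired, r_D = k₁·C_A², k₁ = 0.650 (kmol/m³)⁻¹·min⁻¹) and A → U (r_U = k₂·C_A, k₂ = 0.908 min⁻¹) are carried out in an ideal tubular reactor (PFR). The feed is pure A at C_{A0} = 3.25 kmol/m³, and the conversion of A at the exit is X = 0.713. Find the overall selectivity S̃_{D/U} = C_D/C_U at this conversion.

C_A = C_{A0}(1−X) = 0.9328 kmol/m³.
Along a PFR/batch, dC_U/dC_A = −r_U/(r_D+r_U) = −k₂/(k₂+k₁·C_A).
Integrating from C_{A0} to C_A: C_U = (0.908/0.650)·ln[(0.908+0.650·3.25)/(0.908+0.650·0.933)] = 1.397·ln(3.021/1.514) = 0.9645 kmol/m³.
Then C_D = (C_{A0}−C_A) − C_U = 2.317 − 0.9645 = 1.353 kmol/m³.
S̃_{D/U} = C_D/C_U = 1.353/0.9645 = 1.40.

1.40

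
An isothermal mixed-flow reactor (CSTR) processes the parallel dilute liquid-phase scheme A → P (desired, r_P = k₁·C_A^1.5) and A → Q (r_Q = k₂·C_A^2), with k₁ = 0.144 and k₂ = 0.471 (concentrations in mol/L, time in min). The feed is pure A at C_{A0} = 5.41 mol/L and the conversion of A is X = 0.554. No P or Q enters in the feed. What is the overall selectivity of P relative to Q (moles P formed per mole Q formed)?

0.197

Exit C_A = C_{A0}(1−X) = 5.41×0.446 = 2.413 mol/L.
In a CSTR the entire volume is at exit conditions, so r_P = 0.144×2.413^1.5 = 0.5397 and r_Q = 0.471×2.413^2 = 2.742.
Overall selectivity = C_P/C_Q = r_Pτ/(r_Qτ) = r_P/r_Q = 0.197.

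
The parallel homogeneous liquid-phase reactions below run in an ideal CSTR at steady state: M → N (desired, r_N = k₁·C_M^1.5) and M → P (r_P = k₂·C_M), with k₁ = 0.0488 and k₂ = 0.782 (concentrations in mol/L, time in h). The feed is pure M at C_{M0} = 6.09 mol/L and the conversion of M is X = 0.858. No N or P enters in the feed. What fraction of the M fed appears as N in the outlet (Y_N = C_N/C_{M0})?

Exit C_M = C_{M0}(1−X) = 6.09×0.142 = 0.8648 mol/L.
A CSTR operates uniformly at the exit composition, giving r_N = 0.03924 and r_P = 0.6763 (each k·C_M^n at C_M = 0.8648).
Fraction of consumed M going to N: r_N/(r_N+r_P) = 0.05485.
C_N = 0.05485·C_{M0}·X = 0.05485×6.09×0.858 = 0.287 mol/L; Y_N = C_N/C_{M0} = 0.0471.

0.0471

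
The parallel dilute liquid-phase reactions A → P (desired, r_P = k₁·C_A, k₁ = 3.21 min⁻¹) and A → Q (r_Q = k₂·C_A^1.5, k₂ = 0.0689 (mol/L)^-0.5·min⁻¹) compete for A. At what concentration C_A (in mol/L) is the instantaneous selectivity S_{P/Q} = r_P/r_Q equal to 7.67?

S_{P/Q} = (k₁/k₂)·C_A^-0.5 ⇒ C_A = (S·k₂/k₁)^(-2).
= (7.67×0.0689/3.21)^(-2) = (0.1646)^(-2) = 36.9 mol/L.

36.9 mol/L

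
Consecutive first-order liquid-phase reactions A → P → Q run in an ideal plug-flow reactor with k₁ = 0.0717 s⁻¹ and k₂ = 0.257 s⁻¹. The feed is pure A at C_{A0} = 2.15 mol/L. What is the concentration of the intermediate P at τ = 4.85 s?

0.348 mol/L

For first-order series with pure A initially, C_P(τ) = k₁C_{A0}/(k₂−k₁)·(e^(−k₁τ) − e^(−k₂τ)).
e^(−k₁τ) = e^(−0.0717×4.85) = e^(−0.3477) = 0.7063; e^(−k₂τ) = e^(−1.246) = 0.2875.
C_P = 0.0717×2.15/(0.257−0.0717) × (0.7063−0.2875) = 0.8319×0.4188 = 0.3484 mol/L.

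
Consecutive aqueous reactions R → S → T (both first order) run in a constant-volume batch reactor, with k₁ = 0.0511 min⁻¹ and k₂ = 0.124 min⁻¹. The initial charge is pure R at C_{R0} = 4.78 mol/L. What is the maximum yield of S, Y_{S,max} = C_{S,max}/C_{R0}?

0.221

At the optimum, C_{S,max}/C_{R0} = (k₁/k₂)^[k₂/(k₂−k₁)].
= (0.0511/0.124)^(0.124/(0.124−0.0511)) = (0.4121)^(1.701) = 0.2214.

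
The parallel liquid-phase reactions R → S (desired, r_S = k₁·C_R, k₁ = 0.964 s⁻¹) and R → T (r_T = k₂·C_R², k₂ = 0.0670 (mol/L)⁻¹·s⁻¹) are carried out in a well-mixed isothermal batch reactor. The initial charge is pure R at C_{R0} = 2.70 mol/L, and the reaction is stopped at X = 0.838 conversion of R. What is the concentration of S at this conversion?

C_R = C_{R0}(1−X) = 0.4374 mol/L.
Along a PFR/batch, dC_S/dC_R = −r_S/(r_S+r_T) = −k₁/(k₁+k₂·C_R).
Integrating from C_{R0} to C_R: C_S = (0.964/0.0670)·ln[(0.964+0.0670·2.70)/(0.964+0.0670·0.437)] = 14.39·ln(1.145/0.9933) = 2.044 mol/L.

2.04 mol/L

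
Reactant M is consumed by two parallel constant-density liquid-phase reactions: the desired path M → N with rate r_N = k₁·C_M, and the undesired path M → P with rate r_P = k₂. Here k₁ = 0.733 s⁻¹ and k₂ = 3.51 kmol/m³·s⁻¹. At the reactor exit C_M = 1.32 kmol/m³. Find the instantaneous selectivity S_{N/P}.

S_{N/P} = r_N/r_P = (k₁·C_M)/(k₂) = (k₁/k₂)·C_M.
= (0.733×1.320) / (3.51) = 0.9676/3.510 = 0.276.
Since the desired path is higher order in M, keeping C_M high (PFR or concentrated feed) favours N.

0.276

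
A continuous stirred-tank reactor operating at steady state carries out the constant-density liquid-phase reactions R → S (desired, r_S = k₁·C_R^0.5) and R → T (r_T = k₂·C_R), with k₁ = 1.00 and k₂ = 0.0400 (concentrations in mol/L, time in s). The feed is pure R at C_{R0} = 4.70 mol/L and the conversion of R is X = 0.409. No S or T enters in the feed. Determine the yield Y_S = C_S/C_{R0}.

0.383

Exit C_R = C_{R0}(1−X) = 4.70×0.591 = 2.778 mol/L.
Rates in a CSTR are evaluated at the outlet concentration: r_S = 1.00×2.778^0.5 = 1.667, r_T = 0.0400×2.778 = 0.1111.
Fraction of consumed R going to S: r_S/(r_S+r_T) = 0.9375.
C_S = 0.9375·C_{R0}·X = 0.9375×4.70×0.409 = 1.80 mol/L; Y_S = C_S/C_{R0} = 0.383.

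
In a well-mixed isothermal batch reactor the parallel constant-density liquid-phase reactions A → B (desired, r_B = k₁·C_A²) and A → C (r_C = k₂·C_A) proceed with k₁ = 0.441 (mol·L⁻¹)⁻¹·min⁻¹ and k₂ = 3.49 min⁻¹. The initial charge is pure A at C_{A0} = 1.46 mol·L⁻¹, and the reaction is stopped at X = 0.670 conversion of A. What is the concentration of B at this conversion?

C_A = C_{A0}(1−X) = 0.4818 mol·L⁻¹.
Along a PFR/batch, dC_C/dC_A = −r_C/(r_B+r_C) = −k₂/(k₂+k₁·C_A).
Integrating from C_{A0} to C_A: C_C = (3.49/0.441)·ln[(3.49+0.441·1.46)/(3.49+0.441·0.482)] = 7.914·ln(4.134/3.702) = 0.8722 mol·L⁻¹.
Then C_B = (C_{A0}−C_A) − C_C = 0.9782 − 0.8722 = 0.1060 mol·L⁻¹.

0.106 mol·L⁻¹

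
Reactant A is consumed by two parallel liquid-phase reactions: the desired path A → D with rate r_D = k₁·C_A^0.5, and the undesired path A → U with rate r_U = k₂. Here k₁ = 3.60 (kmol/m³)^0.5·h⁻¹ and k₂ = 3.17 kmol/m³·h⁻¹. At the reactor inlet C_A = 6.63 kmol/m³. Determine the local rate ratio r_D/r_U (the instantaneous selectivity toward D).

S_{D/U} = r_D/r_U = (k₁·C_A^0.5)/(k₂) = (k₁/k₂)·C_A^0.5.
= (3.60×6.630^0.5) / (3.17) = 9.270/3.170 = 2.92.
Since the desired path is higher order in A, keeping C_A high (PFR or concentrated feed) favours D.

2.92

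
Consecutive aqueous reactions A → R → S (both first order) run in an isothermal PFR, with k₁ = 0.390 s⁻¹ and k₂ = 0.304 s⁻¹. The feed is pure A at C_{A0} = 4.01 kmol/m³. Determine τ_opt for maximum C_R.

2.90 s

Setting dC_R/dτ = 0 gives τ_opt = ln(k₂/k₁)/(k₂−k₁).
= ln(0.304/0.390)/(0.304−0.390) = ln(0.7795)/-0.08600 = -0.2491/-0.08600 = 2.90 s.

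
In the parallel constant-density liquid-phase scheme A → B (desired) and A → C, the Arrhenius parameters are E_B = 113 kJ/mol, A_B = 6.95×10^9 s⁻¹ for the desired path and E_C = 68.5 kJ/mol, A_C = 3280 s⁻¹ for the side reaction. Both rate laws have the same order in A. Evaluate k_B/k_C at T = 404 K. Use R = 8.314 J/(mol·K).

k_B/k_C = (A_B/A_C)·exp[−(E_B−E_C)/(RT)] = (A_B/A_C)·exp[(E_C−E_B)/(RT)].
(E_C−E_B)/(RT) = (68.5−113)×10³/(8.314×404) = -44500/3359 = -13.25.
k_B/k_C = (6.95×10^9/3280)·exp(-13.25) = 2.119×10^6 × 1.763×10^-6 = 3.74.
Since E_B > E_C, raising the temperature improves selectivity toward B.

3.74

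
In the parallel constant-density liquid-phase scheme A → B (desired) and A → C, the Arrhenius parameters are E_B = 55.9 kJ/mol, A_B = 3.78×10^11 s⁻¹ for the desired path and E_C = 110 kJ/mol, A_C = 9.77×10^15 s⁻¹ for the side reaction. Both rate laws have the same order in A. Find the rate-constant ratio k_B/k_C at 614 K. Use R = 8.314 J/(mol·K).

With equal orders, S_{B/C} = k_B/k_C = (A_B/A_C)·exp[(E_C−E_B)/(RT)].
(E_C−E_B)/(RT) = (110−55.9)×10³/(8.314×614) = 54100/5105 = 10.60.
k_B/k_C = (3.78×10^11/9.77×10^15)·exp(10.60) = 3.869×10^-5 × 40050 = 1.55.
Since E_B < E_C, lowering the temperature improves selectivity toward B.

1.55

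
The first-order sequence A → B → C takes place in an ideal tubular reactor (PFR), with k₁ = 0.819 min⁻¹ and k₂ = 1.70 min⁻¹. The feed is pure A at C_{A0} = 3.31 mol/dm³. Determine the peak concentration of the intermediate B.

For a first-order series the maximum intermediate yield is C_{B,max}/C_{A0} = (k₁/k₂)^[k₂/(k₂−k₁)].
= (0.819/1.70)^(1.70/(1.70−0.819)) = (0.4818)^(1.930) = 0.2443.
C_{B,max} = 0.2443×3.31 = 0.809 mol/dm³.

0.809 mol/dm³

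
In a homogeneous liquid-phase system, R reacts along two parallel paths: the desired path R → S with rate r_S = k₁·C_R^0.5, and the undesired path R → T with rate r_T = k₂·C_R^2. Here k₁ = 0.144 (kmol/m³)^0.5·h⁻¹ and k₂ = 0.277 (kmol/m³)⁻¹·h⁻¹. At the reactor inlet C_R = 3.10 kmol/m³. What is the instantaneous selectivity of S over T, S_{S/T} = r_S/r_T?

0.0952

S_{S/T} = r_S/r_T = (k₁·C_R^0.5)/(k₂·C_R^2) = (k₁/k₂)·C_R^-1.5.
= (0.144×3.100^0.5) / (0.277×3.100^2) = 0.2535/2.662 = 0.0952.
The undesired path is higher order in R, so low C_R (CSTR or dilute feed) favours S.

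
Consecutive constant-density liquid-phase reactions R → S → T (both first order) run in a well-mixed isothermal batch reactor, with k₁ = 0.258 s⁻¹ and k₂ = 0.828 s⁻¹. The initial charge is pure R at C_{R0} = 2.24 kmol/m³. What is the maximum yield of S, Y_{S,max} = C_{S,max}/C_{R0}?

At the optimum, C_{S,max}/C_{R0} = (k₁/k₂)^[k₂/(k₂−k₁)].
= (0.258/0.828)^(0.828/(0.828−0.258)) = (0.3116)^(1.453) = 0.1838.

0.184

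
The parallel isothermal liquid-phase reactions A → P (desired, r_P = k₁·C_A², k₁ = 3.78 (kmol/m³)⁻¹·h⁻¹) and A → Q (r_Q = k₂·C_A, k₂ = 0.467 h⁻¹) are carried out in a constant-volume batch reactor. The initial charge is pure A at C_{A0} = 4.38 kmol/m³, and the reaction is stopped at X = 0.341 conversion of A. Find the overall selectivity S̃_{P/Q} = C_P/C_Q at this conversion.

29.0

C_A = C_{A0}(1−X) = 2.886 kmol/m³.
Along a PFR/batch, dC_Q/dC_A = −r_Q/(r_P+r_Q) = −k₂/(k₂+k₁·C_A).
Integrating from C_{A0} to C_A: C_Q = (0.467/3.78)·ln[(0.467+3.78·4.38)/(0.467+3.78·2.89)] = 0.1235·ln(17.02/11.38) = 0.04978 kmol/m³.
Then C_P = (C_{A0}−C_A) − C_Q = 1.494 − 0.04978 = 1.444 kmol/m³.
S̃_{P/Q} = C_P/C_Q = 1.444/0.04978 = 29.0.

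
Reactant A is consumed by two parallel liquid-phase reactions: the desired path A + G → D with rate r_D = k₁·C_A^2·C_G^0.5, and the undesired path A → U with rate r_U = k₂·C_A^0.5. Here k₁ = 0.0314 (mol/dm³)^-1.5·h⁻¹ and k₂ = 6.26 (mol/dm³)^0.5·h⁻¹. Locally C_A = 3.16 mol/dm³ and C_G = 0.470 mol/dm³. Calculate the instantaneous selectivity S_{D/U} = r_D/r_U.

0.0193

S_{D/U} = r_D/r_U = (k₁·C_A^2·C_G^0.5)/(k₂·C_A^0.5) = (k₁/k₂)·C_A^1.5·C_G^0.5.
= (0.0314×3.160^2×0.4700^0.5) / (6.26×3.160^0.5) = 0.2150/11.13 = 0.0193.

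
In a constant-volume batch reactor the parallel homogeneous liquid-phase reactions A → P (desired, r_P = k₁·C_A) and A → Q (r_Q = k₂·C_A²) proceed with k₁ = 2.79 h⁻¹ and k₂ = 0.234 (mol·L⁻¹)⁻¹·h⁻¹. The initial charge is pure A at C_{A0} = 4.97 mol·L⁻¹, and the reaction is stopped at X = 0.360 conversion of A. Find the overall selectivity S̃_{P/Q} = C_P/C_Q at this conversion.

C_A = C_{A0}(1−X) = 3.181 mol·L⁻¹.
Along a PFR/batch, dC_P/dC_A = −r_P/(r_P+r_Q) = −k₁/(k₁+k₂·C_A).
Integrating from C_{A0} to C_A: C_P = (2.79/0.234)·ln[(2.79+0.234·4.97)/(2.79+0.234·3.18)] = 11.92·ln(3.953/3.534) = 1.335 mol·L⁻¹.
C_Q = (C_{A0}−C_A)−C_P = 0.4544 mol·L⁻¹; S̃_{P/Q} = 1.335/0.4544 = 2.94.

2.94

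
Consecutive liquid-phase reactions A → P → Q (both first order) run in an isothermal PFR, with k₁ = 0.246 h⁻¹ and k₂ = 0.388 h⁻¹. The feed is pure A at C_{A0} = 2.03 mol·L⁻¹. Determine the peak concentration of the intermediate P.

0.584 mol·L⁻¹

Evaluating C_P at τ_opt = ln(k₂/k₁)/(k₂−k₁) gives C_{P,max}/C_{A0} = (k₁/k₂)^[k₂/(k₂−k₁)].
= (0.246/0.388)^(0.388/(0.388−0.246)) = (0.6340)^(2.732) = 0.2879.
C_{P,max} = 0.2879×2.03 = 0.584 mol·L⁻¹.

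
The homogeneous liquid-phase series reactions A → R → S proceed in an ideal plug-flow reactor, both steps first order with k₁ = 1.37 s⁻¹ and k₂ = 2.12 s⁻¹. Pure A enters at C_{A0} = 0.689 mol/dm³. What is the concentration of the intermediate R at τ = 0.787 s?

0.191 mol/dm³

Solving the coupled first-order balances gives C_R(τ) = [k₁/(k₂−k₁)]·C_{A0}·(e^(−k₁τ) − e^(−k₂τ)).
e^(−k₁τ) = e^(−1.37×0.787) = e^(−1.078) = 0.3402; e^(−k₂τ) = e^(−1.668) = 0.1885.
C_R = 1.37×0.689/(2.12−1.37) × (0.3402−0.1885) = 1.259×0.1517 = 0.1909 mol/dm³.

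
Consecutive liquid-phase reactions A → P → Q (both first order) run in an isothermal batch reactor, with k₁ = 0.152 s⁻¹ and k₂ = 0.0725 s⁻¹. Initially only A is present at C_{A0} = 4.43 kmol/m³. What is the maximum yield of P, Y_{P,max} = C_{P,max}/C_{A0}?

0.509

Evaluating C_P at t_opt = ln(k₂/k₁)/(k₂−k₁) gives C_{P,max}/C_{A0} = (k₁/k₂)^[k₂/(k₂−k₁)].
= (0.152/0.0725)^(0.0725/(0.0725−0.152)) = (2.097)^(-0.9119) = 0.5091.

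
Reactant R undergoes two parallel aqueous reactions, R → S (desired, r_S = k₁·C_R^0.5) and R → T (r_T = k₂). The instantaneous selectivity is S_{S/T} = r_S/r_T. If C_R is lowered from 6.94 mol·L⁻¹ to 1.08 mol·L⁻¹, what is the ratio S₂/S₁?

S_{S/T} = (k₁/k₂)·C_R^0.5, so S₂/S₁ = (C_{R,2}/C_{R,1})^0.5.
= (1.08/6.94)^0.5 = (0.1556)^0.5 = 0.394.

0.394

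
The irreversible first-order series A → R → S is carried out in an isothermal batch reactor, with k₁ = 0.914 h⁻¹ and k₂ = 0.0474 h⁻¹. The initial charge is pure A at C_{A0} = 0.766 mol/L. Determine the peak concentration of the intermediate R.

0.652 mol/L

At the optimum, C_{R,max}/C_{A0} = (k₁/k₂)^[k₂/(k₂−k₁)].
= (0.914/0.0474)^(0.0474/(0.0474−0.914)) = (19.28)^(-0.05470) = 0.8506.
C_{R,max} = 0.8506×0.766 = 0.652 mol/L.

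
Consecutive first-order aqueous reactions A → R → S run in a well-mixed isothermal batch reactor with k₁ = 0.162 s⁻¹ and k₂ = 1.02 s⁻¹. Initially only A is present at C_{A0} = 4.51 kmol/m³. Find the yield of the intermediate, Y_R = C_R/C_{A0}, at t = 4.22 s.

0.0928

Solving the coupled first-order balances gives C_R(t) = [k₁/(k₂−k₁)]·C_{A0}·(e^(−k₁t) − e^(−k₂t)).
e^(−k₁t) = e^(−0.162×4.22) = e^(−0.6836) = 0.5048; e^(−k₂t) = e^(−4.304) = 0.01351.
C_R = 0.162×4.51/(1.02−0.162) × (0.5048−0.01351) = 0.8515×0.4913 = 0.4183 kmol/m³.
Y_R = C_R/C_{A0} = 0.4183/4.51 = 0.0928.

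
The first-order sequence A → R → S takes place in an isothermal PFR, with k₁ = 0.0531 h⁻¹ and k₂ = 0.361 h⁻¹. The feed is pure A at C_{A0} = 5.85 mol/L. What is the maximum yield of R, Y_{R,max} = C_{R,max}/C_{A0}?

0.106

At the optimum, C_{R,max}/C_{A0} = (k₁/k₂)^[k₂/(k₂−k₁)].
= (0.0531/0.361)^(0.361/(0.361−0.0531)) = (0.1471)^(1.172) = 0.1057.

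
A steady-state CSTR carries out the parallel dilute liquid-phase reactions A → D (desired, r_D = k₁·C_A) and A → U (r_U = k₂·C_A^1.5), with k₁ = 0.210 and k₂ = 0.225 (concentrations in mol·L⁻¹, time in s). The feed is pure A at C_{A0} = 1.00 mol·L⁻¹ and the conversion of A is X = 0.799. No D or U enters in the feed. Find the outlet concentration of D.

0.540 mol·L⁻¹

Exit C_A = C_{A0}(1−X) = 1.00×0.201 = 0.2010 mol·L⁻¹.
In a CSTR the entire volume is at exit conditions, so r_D = 0.210×0.2010 = 0.04221 and r_U = 0.225×0.2010^1.5 = 0.02028.
Fraction of consumed A going to D: r_D/(r_D+r_U) = 0.6755.
C_D = 0.6755·C_{A0}·X = 0.6755×1.00×0.799 = 0.540 mol·L⁻¹.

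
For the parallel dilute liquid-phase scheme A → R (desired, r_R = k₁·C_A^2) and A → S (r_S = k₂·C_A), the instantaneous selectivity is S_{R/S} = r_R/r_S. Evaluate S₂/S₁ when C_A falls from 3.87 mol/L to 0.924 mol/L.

S_{R/S} = (k₁/k₂)·C_A, so S₂/S₁ = (C_{A,2}/C_{A,1}).
= 0.924/3.87 = 0.239.
Selectivity toward R falls as C_A falls — high-concentration operation is favoured.

0.239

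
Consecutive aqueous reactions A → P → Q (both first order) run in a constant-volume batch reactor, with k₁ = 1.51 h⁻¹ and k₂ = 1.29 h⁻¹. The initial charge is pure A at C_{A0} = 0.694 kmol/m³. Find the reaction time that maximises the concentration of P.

0.716 h

Setting dC_P/dt = 0 gives t_opt = ln(k₂/k₁)/(k₂−k₁).
= ln(1.29/1.51)/(1.29−1.51) = ln(0.8543)/-0.2200 = -0.1575/-0.2200 = 0.716 h.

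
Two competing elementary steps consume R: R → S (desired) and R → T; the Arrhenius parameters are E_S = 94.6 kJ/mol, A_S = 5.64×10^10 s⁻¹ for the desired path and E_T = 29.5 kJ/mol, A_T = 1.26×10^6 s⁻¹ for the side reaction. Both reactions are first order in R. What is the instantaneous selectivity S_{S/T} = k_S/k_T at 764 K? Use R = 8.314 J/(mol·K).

k_S/k_T = (A_S/A_T)·exp[−(E_S−E_T)/(RT)] = (A_S/A_T)·exp[(E_T−E_S)/(RT)].
(E_T−E_S)/(RT) = (29.5−94.6)×10³/(8.314×764) = -65100/6352 = -10.25.
k_S/k_T = (5.64×10^10/1.26×10^6)·exp(-10.25) = 44762 × 3.540×10^-5 = 1.58.
Since E_S > E_T, raising the temperature improves selectivity toward S.

1.58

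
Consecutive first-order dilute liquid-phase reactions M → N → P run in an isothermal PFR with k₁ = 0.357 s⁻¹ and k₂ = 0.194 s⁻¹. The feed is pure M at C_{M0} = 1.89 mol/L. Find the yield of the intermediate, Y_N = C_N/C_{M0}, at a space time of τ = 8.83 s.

0.301

Solving the coupled first-order balances gives C_N(τ) = [k₁/(k₂−k₁)]·C_{M0}·(e^(−k₁τ) − e^(−k₂τ)).
e^(−k₁τ) = e^(−0.357×8.83) = e^(−3.152) = 0.04275; e^(−k₂τ) = e^(−1.713) = 0.1803.
C_N = 0.357×1.89/(0.194−0.357) × (0.04275−0.1803) = (-4.139)×(-0.1376) = 0.5695 mol/L.
Y_N = C_N/C_{M0} = 0.5695/1.89 = 0.301.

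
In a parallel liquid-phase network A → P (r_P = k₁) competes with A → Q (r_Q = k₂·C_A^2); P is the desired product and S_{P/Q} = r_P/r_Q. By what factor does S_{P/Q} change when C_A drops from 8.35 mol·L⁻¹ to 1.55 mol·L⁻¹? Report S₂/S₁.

S_{P/Q} = (k₁/k₂)·C_A^-2, so S₂/S₁ = (C_{A,2}/C_{A,1})^-2.
= (1.55/8.35)^(-2) = (0.1856)^(-2) = 29.0.

29.0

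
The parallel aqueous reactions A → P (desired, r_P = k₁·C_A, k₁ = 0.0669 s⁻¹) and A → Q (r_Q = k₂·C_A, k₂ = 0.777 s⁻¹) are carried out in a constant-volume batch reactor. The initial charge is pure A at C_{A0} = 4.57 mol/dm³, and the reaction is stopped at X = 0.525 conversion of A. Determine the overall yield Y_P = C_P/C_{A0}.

C_A = C_{A0}(1−X) = 2.171 mol/dm³.
Both paths are first order in A, so the instantaneous fraction to P is constant: dC_P/d(−C_A) = k₁/(k₁+k₂) = 0.07927.
C_P = 0.07927·(C_{A0}−C_A) = 0.07927×2.399 = 0.190 mol/dm³.
Y_P = C_P/C_{A0} = 0.1902/4.57 = 0.0416.

0.0416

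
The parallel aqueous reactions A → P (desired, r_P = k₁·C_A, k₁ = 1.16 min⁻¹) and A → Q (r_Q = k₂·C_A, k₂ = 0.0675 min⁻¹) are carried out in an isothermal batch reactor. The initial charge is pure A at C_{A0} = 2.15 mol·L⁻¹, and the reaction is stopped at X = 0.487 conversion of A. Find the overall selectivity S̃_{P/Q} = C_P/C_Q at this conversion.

17.2

C_A = C_{A0}(1−X) = 1.103 mol·L⁻¹.
Both paths are first order in A, so the instantaneous fraction to P is constant: dC_P/d(−C_A) = k₁/(k₁+k₂) = 0.9450.
C_P = 0.9450·(C_{A0}−C_A) = 0.9450×1.047 = 0.989 mol·L⁻¹.
C_Q = (C_{A0}−C_A)−C_P = 0.05758 mol·L⁻¹; S̃_{P/Q} = 0.9895/0.05758 = 17.2.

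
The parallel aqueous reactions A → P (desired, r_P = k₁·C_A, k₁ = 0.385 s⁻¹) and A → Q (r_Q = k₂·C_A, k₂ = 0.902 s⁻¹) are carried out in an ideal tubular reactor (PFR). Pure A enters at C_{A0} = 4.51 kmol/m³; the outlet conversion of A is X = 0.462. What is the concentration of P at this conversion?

0.623 kmol/m³

C_A = C_{A0}(1−X) = 2.426 kmol/m³.
Both paths are first order in A, so the instantaneous fraction to P is constant: dC_P/d(−C_A) = k₁/(k₁+k₂) = 0.2991.
C_P = 0.2991·(C_{A0}−C_A) = 0.2991×2.084 = 0.623 kmol/m³.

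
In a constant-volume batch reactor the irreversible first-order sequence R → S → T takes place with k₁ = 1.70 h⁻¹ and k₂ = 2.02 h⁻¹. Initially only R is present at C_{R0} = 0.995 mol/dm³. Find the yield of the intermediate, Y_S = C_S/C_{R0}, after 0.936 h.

For first-order series with pure R initially, C_S(t) = k₁C_{R0}/(k₂−k₁)·(e^(−k₁t) − e^(−k₂t)).
e^(−k₁t) = e^(−1.70×0.936) = e^(−1.591) = 0.2037; e^(−k₂t) = e^(−1.891) = 0.1510.
C_S = 1.70×0.995/(2.02−1.70) × (0.2037−0.1510) = 5.286×0.05272 = 0.2787 mol/dm³.
Y_S = C_S/C_{R0} = 0.2787/0.995 = 0.280.

0.280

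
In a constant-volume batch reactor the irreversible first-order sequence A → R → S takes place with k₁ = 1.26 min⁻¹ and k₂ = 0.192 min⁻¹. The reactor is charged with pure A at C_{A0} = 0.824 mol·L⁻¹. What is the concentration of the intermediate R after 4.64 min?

0.396 mol·L⁻¹

Solving the coupled first-order balances gives C_R(t) = [k₁/(k₂−k₁)]·C_{A0}·(e^(−k₁t) − e^(−k₂t)).
e^(−k₁t) = e^(−1.26×4.64) = e^(−5.846) = 0.002890; e^(−k₂t) = e^(−0.8909) = 0.4103.
C_R = 1.26×0.824/(0.192−1.26) × (0.002890−0.4103) = (-0.9721)×(-0.4074) = 0.3961 mol·L⁻¹.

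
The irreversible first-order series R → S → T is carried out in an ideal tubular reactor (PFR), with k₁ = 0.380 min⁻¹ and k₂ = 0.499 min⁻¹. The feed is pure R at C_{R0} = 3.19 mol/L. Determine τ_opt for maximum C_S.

2.29 min

For first-order series the maximum of C_S occurs at τ_opt = ln(k₂/k₁)/(k₂−k₁).
= ln(0.499/0.380)/(0.499−0.380) = ln(1.313)/0.1190 = 0.2724/0.1190 = 2.29 min.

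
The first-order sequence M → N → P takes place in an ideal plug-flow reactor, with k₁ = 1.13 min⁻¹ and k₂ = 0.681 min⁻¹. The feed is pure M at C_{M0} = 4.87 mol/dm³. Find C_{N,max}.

Evaluating C_N at τ_opt = ln(k₂/k₁)/(k₂−k₁) gives C_{N,max}/C_{M0} = (k₁/k₂)^[k₂/(k₂−k₁)].
= (1.13/0.681)^(0.681/(0.681−1.13)) = (1.659)^(-1.517) = 0.4639.
C_{N,max} = 0.4639×4.87 = 2.26 mol/dm³.

2.26 mol/dm³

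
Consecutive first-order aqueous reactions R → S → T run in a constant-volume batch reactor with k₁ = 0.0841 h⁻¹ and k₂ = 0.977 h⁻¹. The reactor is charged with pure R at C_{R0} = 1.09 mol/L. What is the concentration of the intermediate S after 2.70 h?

The intermediate concentration in a first-order A→B→C sequence is C_S = k₁C_{R0}(e^(−k₁t) − e^(−k₂t))/(k₂−k₁).
e^(−k₁t) = e^(−0.0841×2.70) = e^(−0.2271) = 0.7969; e^(−k₂t) = e^(−2.638) = 0.07151.
C_S = 0.0841×1.09/(0.977−0.0841) × (0.7969−0.07151) = 0.1027×0.7254 = 0.07447 mol/L.

0.0745 mol/L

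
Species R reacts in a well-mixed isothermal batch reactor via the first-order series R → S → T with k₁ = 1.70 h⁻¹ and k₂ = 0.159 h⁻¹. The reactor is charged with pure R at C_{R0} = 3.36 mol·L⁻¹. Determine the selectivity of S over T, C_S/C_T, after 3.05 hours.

The intermediate concentration in a first-order A→B→C sequence is C_S = k₁C_{R0}(e^(−k₁t) − e^(−k₂t))/(k₂−k₁).
e^(−k₁t) = e^(−1.70×3.05) = e^(−5.185) = 0.005600; e^(−k₂t) = e^(−0.4849) = 0.6157.
C_S = 1.70×3.36/(0.159−1.70) × (0.005600−0.6157) = (-3.707)×(-0.6101) = 2.262 mol·L⁻¹.
C_R = C_{R0}e^(−k₁t) = 0.01882 mol·L⁻¹, so C_T = C_{R0}−C_R−C_S = 1.080 mol·L⁻¹; C_S/C_T = 2.09.

2.09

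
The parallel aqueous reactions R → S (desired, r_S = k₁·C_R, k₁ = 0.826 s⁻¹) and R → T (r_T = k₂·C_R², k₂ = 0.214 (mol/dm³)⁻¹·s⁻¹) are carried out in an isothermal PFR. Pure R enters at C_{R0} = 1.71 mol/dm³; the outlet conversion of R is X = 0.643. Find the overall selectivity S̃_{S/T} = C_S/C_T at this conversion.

3.39

C_R = C_{R0}(1−X) = 0.6105 mol/dm³.
Along a PFR/batch, dC_S/dC_R = −r_S/(r_S+r_T) = −k₁/(k₁+k₂·C_R).
Integrating from C_{R0} to C_R: C_S = (0.826/0.214)·ln[(0.826+0.214·1.71)/(0.826+0.214·0.610)] = 3.860·ln(1.192/0.9566) = 0.8488 mol/dm³.
C_T = (C_{R0}−C_R)−C_S = 0.2507 mol/dm³; S̃_{S/T} = 0.8488/0.2507 = 3.39.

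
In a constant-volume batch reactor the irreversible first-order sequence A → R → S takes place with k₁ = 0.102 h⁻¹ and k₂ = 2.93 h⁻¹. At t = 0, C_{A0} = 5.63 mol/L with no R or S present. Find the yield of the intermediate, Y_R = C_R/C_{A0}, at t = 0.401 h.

0.0235

Solving the coupled first-order balances gives C_R(t) = [k₁/(k₂−k₁)]·C_{A0}·(e^(−k₁t) − e^(−k₂t)).
e^(−k₁t) = e^(−0.102×0.401) = e^(−0.04090) = 0.9599; e^(−k₂t) = e^(−1.175) = 0.3088.
C_R = 0.102×5.63/(2.93−0.102) × (0.9599−0.3088) = 0.2031×0.6511 = 0.1322 mol/L.
Y_R = C_R/C_{A0} = 0.1322/5.63 = 0.0235.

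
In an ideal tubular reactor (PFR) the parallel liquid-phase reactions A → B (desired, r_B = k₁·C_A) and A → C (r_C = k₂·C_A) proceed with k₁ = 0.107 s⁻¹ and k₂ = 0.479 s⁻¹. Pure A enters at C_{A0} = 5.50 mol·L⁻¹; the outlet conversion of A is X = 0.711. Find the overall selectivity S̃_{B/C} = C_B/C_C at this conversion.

0.223

C_A = C_{A0}(1−X) = 1.590 mol·L⁻¹.
Both paths are first order in A, so the instantaneous fraction to B is constant: dC_B/d(−C_A) = k₁/(k₁+k₂) = 0.1826.
C_B = 0.1826·(C_{A0}−C_A) = 0.1826×3.910 = 0.714 mol·L⁻¹.
C_C = (C_{A0}−C_A)−C_B = 3.196 mol·L⁻¹; S̃_{B/C} = 0.7140/3.196 = 0.223.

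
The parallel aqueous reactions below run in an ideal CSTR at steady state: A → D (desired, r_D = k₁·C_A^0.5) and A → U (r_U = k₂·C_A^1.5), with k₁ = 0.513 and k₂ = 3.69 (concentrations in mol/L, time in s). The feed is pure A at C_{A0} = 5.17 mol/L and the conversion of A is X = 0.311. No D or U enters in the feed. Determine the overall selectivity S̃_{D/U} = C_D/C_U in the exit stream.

Exit C_A = C_{A0}(1−X) = 5.17×0.689 = 3.562 mol/L.
Rates in a CSTR are evaluated at the outlet concentration: r_D = 0.513×3.562^0.5 = 0.9682, r_U = 3.69×3.562^1.5 = 24.81.
Overall selectivity = C_D/C_U = r_Dτ/(r_Uτ) = r_D/r_U = 0.0390.

0.0390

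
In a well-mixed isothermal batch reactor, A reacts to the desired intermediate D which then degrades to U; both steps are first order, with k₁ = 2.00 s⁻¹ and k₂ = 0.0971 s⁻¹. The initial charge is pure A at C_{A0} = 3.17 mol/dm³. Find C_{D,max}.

Evaluating C_D at t_opt = ln(k₂/k₁)/(k₂−k₁) gives C_{D,max}/C_{A0} = (k₁/k₂)^[k₂/(k₂−k₁)].
= (2.00/0.0971)^(0.0971/(0.0971−2.00)) = (20.60)^(-0.05103) = 0.8570.
C_{D,max} = 0.8570×3.17 = 2.72 mol/dm³.

2.72 mol/dm³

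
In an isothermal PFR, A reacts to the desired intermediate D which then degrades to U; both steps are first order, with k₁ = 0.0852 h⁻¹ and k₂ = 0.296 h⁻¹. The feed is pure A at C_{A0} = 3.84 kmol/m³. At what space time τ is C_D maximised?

The intermediate peaks when r₁ = r₂, i.e. k₁e^(−k₁τ) = k₂e^(−k₂τ), giving τ_opt = ln(k₂/k₁)/(k₂−k₁).
= ln(0.296/0.0852)/(0.296−0.0852) = ln(3.474)/0.2108 = 1.245/0.2108 = 5.91 h.

5.91 h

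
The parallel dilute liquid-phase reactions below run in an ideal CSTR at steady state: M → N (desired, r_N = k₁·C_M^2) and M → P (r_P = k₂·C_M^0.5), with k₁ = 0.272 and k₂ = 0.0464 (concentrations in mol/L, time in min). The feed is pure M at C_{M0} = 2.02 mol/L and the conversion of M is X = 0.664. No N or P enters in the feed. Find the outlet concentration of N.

Exit C_M = C_{M0}(1−X) = 2.02×0.336 = 0.6787 mol/L.
A CSTR operates uniformly at the exit composition, giving r_N = 0.1253 and r_P = 0.03823 (each k·C_M^n at C_M = 0.6787).
Fraction of consumed M going to N: r_N/(r_N+r_P) = 0.7662.
C_N = 0.7662·C_{M0}·X = 0.7662×2.02×0.664 = 1.03 mol/L.

1.03 mol/L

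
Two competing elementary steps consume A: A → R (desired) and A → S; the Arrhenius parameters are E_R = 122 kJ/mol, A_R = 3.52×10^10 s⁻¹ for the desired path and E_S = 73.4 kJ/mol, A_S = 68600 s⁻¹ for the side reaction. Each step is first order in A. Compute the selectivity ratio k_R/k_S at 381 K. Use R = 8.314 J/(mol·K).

With equal orders, S_{R/S} = k_R/k_S = (A_R/A_S)·exp[(E_S−E_R)/(RT)].
(E_S−E_R)/(RT) = (73.4−122)×10³/(8.314×381) = -48600/3168 = -15.34.
k_R/k_S = (3.52×10^10/68600)·exp(-15.34) = 5.131×10^5 × 2.171×10^-7 = 0.111.
Since E_R > E_S, raising the temperature improves selectivity toward R.

0.111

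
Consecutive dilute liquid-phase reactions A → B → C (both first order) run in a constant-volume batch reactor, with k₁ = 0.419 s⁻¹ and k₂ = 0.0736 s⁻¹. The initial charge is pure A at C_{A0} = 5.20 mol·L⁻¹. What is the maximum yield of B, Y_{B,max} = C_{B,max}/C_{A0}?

For a first-order series the maximum intermediate yield is C_{B,max}/C_{A0} = (k₁/k₂)^[k₂/(k₂−k₁)].
= (0.419/0.0736)^(0.0736/(0.0736−0.419)) = (5.693)^(-0.2131) = 0.6903.

0.690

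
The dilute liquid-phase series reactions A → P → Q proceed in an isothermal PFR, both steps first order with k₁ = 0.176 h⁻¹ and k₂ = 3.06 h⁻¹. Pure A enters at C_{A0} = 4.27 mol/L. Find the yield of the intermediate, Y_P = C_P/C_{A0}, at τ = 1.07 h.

0.0482

For first-order series with pure A initially, C_P(τ) = k₁C_{A0}/(k₂−k₁)·(e^(−k₁τ) − e^(−k₂τ)).
e^(−k₁τ) = e^(−0.176×1.07) = e^(−0.1883) = 0.8283; e^(−k₂τ) = e^(−3.274) = 0.03785.
C_P = 0.176×4.27/(3.06−0.176) × (0.8283−0.03785) = 0.2606×0.7905 = 0.2060 mol/L.
Y_P = C_P/C_{A0} = 0.2060/4.27 = 0.0482.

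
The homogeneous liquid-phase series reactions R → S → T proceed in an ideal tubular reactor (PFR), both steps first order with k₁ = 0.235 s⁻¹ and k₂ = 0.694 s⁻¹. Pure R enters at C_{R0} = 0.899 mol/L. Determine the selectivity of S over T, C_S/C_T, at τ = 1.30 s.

1.81

For first-order series with pure R initially, C_S(τ) = k₁C_{R0}/(k₂−k₁)·(e^(−k₁τ) − e^(−k₂τ)).
e^(−k₁τ) = e^(−0.235×1.30) = e^(−0.3055) = 0.7368; e^(−k₂τ) = e^(−0.9022) = 0.4057.
C_S = 0.235×0.899/(0.694−0.235) × (0.7368−0.4057) = 0.4603×0.3311 = 0.1524 mol/L.
C_R = C_{R0}e^(−k₁τ) = 0.6623 mol/L, so C_T = C_{R0}−C_R−C_S = 0.08427 mol/L; C_S/C_T = 1.81.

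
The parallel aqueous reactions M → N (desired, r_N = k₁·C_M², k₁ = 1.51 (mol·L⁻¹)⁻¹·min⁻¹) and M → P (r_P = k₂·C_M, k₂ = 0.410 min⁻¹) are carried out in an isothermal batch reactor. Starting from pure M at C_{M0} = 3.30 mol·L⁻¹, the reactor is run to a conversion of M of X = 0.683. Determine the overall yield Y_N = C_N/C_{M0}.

C_M = C_{M0}(1−X) = 1.046 mol·L⁻¹.
Along a PFR/batch, dC_P/dC_M = −r_P/(r_N+r_P) = −k₂/(k₂+k₁·C_M).
Integrating from C_{M0} to C_M: C_P = (0.410/1.51)·ln[(0.410+1.51·3.30)/(0.410+1.51·1.05)] = 0.2715·ln(5.393/1.990) = 0.2708 mol·L⁻¹.
Then C_N = (C_{M0}−C_M) − C_P = 2.254 − 0.2708 = 1.983 mol·L⁻¹.
Y_N = C_N/C_{M0} = 1.983/3.30 = 0.601.

0.601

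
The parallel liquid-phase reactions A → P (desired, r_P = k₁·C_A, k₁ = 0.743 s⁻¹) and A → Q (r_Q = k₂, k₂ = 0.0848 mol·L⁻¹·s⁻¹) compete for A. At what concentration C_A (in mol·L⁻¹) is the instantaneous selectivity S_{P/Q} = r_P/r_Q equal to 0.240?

0.0274 mol·L⁻¹

S_{P/Q} = (k₁/k₂)·C_A ⇒ C_A = S·k₂/k₁.
= 0.240×0.0848/0.743 = 0.0274 mol·L⁻¹.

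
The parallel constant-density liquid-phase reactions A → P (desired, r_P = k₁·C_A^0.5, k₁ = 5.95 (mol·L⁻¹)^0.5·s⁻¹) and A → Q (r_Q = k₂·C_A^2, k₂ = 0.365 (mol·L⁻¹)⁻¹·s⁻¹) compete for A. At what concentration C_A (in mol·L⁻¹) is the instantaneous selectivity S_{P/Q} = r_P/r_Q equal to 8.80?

S_{P/Q} = (k₁/k₂)·C_A^-1.5 ⇒ C_A = (S·k₂/k₁)^(1/(-1.5)).
= (8.80×0.365/5.95)^(-0.6667) = (0.5398)^(-0.6667) = 1.51 mol·L⁻¹.

1.51 mol·L⁻¹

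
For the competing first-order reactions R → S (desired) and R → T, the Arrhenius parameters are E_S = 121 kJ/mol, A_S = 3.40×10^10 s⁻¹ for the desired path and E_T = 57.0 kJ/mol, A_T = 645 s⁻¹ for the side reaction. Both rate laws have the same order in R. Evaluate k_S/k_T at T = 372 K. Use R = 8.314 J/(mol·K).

With equal orders, S_{S/T} = k_S/k_T = (A_S/A_T)·exp[(E_T−E_S)/(RT)].
(E_T−E_S)/(RT) = (57.0−121)×10³/(8.314×372) = -64000/3093 = -20.69.
k_S/k_T = (3.40×10^10/645)·exp(-20.69) = 5.271×10^7 × 1.031×10^-9 = 0.0543.

0.0543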